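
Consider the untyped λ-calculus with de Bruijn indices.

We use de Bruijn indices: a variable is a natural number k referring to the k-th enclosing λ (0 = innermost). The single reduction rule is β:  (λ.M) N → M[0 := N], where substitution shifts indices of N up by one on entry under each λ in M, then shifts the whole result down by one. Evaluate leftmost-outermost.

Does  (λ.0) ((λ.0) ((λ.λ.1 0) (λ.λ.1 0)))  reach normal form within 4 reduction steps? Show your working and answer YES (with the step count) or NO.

  start: (λ.0) ((λ.0) ((λ.λ.1 0) (λ.λ.1 0)))
  →1  (λ.0) ((λ.λ.1 0) (λ.λ.1 0))
  →2  (λ.λ.1 0) (λ.λ.1 0)
  →3  λ.(λ.λ.1 0) 0
  →4  λ.λ.1 0

Answer: YES — reaches normal form λ.λ.1 0 in 4 ≤ 4 steps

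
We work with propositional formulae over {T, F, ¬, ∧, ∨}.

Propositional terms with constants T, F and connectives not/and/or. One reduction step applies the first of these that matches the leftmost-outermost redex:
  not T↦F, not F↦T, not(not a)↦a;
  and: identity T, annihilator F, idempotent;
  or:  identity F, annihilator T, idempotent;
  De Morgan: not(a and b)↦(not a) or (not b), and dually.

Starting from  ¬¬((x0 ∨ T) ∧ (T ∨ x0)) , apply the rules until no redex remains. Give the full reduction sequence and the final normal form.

  start: ¬¬((x0 ∨ T) ∧ (T ∨ x0))
  →1  (x0 ∨ T) ∧ (T ∨ x0)
  →2  T ∧ (T ∨ x0)
  →3  T ∨ x0
  →4  T

Answer: normal form = T  (in 4 steps)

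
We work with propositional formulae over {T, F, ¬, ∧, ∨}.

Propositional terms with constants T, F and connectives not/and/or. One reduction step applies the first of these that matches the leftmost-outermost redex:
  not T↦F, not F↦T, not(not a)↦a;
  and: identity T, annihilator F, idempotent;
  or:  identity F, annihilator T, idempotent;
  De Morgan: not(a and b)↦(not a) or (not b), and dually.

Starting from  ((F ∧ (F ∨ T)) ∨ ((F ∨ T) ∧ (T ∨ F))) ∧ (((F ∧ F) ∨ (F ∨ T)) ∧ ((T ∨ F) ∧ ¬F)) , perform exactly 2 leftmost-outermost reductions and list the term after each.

Answer: after 2 steps: ((F ∨ T) ∧ (T ∨ F)) ∧ (((F ∧ F) ∨ (F ∨ T)) ∧ ((T ∨ F) ∧ ¬F))

Reduction:
  start: ((F ∧ (F ∨ T)) ∨ ((F ∨ T) ∧ (T ∨ F))) ∧ (((F ∧ F) ∨ (F ∨ T)) ∧ ((T ∨ F) ∧ ¬F))
  [1] (F ∨ ((F ∨ T) ∧ (T ∨ F))) ∧ (((F ∧ F) ∨ (F ∨ T)) ∧ ((T ∨ F) ∧ ¬F))
  [2] ((F ∨ T) ∧ (T ∨ F)) ∧ (((F ∧ F) ∨ (F ∨ T)) ∧ ((T ∨ F) ∧ ¬F))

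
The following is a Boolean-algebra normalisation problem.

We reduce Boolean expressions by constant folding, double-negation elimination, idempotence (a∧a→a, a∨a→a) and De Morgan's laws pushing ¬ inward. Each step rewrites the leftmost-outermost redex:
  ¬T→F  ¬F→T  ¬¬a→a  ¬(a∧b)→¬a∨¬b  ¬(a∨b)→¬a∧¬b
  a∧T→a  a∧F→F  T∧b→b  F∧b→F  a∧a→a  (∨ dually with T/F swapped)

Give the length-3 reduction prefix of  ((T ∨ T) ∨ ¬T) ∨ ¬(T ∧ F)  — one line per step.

Answer: after 3 steps: T

Reduction:
  start: ((T ∨ T) ∨ ¬T) ∨ ¬(T ∧ F)
  step 1: (T ∨ ¬T) ∨ ¬(T ∧ F)
  step 2: T ∨ ¬(T ∧ F)
  step 3: T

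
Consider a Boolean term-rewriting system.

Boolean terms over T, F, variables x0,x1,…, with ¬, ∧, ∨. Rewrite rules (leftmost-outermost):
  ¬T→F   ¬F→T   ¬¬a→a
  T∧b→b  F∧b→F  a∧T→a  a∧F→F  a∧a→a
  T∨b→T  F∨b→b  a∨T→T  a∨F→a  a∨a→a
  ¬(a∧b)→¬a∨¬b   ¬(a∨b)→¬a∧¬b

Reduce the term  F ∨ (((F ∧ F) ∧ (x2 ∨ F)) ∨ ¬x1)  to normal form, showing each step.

Answer: normal form = ¬x1  (in 4 steps)

Derivation:
  start: F ∨ (((F ∧ F) ∧ (x2 ∨ F)) ∨ ¬x1)
  step 1: ((F ∧ F) ∧ (x2 ∨ F)) ∨ ¬x1
  step 2: (F ∧ (x2 ∨ F)) ∨ ¬x1
  step 3: F ∨ ¬x1
  step 4: ¬x1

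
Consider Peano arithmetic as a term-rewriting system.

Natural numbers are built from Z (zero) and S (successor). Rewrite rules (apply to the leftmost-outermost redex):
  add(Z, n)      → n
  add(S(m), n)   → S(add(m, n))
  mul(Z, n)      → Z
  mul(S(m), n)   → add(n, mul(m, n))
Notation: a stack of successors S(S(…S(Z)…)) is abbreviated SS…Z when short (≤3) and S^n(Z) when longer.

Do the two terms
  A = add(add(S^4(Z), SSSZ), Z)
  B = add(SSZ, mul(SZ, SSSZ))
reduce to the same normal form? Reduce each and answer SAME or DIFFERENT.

Answer: DIFFERENT — A ⇓ S^7(Z), B ⇓ S^5(Z)

Derivation:
Term A:
  start: add(add(S^4(Z), SSSZ), Z)
  step 1: add(S(add(SSSZ, SSSZ)), Z)
  step 2: S(add(add(SSSZ, SSSZ), Z))
  step 3: S(add(S(add(SSZ, SSSZ)), Z))
  step 4: S(S(add(add(SSZ, SSSZ), Z)))
  step 5: S(S(add(S(add(SZ, SSSZ)), Z)))
  step 6: S(S(S(add(add(SZ, SSSZ), Z))))
  step 7: S(S(S(add(S(add(Z, SSSZ)), Z))))
  step 8: S(S(S(S(add(add(Z, SSSZ), Z)))))
  step 9: S(S(S(S(add(SSSZ, Z)))))
  step 10: S(S(S(S(S(add(SSZ, Z))))))
  step 11: S(S(S(S(S(S(add(SZ, Z)))))))
  step 12: S(S(S(S(S(S(S(add(Z, Z))))))))
  step 13: S^7(Z)

Term B:
  start: add(SSZ, mul(SZ, SSSZ))
  step 1: S(add(SZ, mul(SZ, SSSZ)))
  step 2: S(S(add(Z, mul(SZ, SSSZ))))
  step 3: S(S(mul(SZ, SSSZ)))
  step 4: S(S(add(SSSZ, mul(Z, SSSZ))))
  step 5: S(S(S(add(SSZ, mul(Z, SSSZ)))))
  step 6: S(S(S(S(add(SZ, mul(Z, SSSZ))))))
  step 7: S(S(S(S(S(add(Z, mul(Z, SSSZ)))))))
  step 8: S(S(S(S(S(mul(Z, SSSZ))))))
  step 9: S^5(Z)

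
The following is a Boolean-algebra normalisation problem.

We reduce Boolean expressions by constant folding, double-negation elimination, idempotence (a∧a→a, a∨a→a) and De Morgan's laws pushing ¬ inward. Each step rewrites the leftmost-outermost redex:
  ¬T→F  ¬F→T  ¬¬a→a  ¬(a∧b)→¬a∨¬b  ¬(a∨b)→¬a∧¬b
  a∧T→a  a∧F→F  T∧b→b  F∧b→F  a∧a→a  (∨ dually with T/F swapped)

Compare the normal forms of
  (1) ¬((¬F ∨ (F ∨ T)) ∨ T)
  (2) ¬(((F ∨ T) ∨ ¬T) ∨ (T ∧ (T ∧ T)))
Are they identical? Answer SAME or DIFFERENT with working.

Term A:
  start: ¬((¬F ∨ (F ∨ T)) ∨ T)
  →1  ¬(¬F ∨ (F ∨ T)) ∧ ¬T
  →2  (¬¬F ∧ ¬(F ∨ T)) ∧ ¬T
  →3  (F ∧ ¬(F ∨ T)) ∧ ¬T
  →4  F ∧ ¬T
  →5  F

Term B:
  start: ¬(((F ∨ T) ∨ ¬T) ∨ (T ∧ (T ∧ T)))
  →1  ¬((F ∨ T) ∨ ¬T) ∧ ¬(T ∧ (T ∧ T))
  →2  (¬(F ∨ T) ∧ ¬¬T) ∧ ¬(T ∧ (T ∧ T))
  →3  ((¬F ∧ ¬T) ∧ ¬¬T) ∧ ¬(T ∧ (T ∧ T))
  →4  ((T ∧ ¬T) ∧ ¬¬T) ∧ ¬(T ∧ (T ∧ T))
  →5  (¬T ∧ ¬¬T) ∧ ¬(T ∧ (T ∧ T))
  →6  (F ∧ ¬¬T) ∧ ¬(T ∧ (T ∧ T))
  →7  F ∧ ¬(T ∧ (T ∧ T))
  →8  F

Answer: SAME — A ⇓ F, B ⇓ F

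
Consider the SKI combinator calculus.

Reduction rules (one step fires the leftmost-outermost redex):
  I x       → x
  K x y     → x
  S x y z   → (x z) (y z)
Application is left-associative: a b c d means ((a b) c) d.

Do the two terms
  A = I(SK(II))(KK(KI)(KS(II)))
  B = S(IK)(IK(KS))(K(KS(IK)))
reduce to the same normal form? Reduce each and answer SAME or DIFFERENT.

Answer: SAME — A ⇓ KS, B ⇓ KS

Reduction:
Term A:
  start: I(SK(II))(KK(KI)(KS(II)))
  [1] SK(II)(KK(KI)(KS(II)))
  [2] K(KK(KI)(KS(II)))(II(KK(KI)(KS(II))))
  [3] KK(KI)(KS(II))
  [4] K(KS(II))
  [5] KS

Term B:
  start: S(IK)(IK(KS))(K(KS(IK)))
  [1] IK(K(KS(IK)))(IK(KS)(K(KS(IK))))
  [2] K(K(KS(IK)))(IK(KS)(K(KS(IK))))
  [3] K(KS(IK))
  [4] KS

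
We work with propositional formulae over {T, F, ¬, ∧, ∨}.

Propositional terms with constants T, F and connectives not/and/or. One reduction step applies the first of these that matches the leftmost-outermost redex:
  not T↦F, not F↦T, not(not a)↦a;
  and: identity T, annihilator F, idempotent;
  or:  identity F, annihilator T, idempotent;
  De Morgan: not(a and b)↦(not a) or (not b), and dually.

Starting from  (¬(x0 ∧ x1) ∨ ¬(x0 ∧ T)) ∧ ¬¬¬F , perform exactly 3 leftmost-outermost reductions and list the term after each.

Answer: after 3 steps: ((¬x0 ∨ ¬x1) ∨ (¬x0 ∨ F)) ∧ ¬¬¬F

Reduction:
  start: (¬(x0 ∧ x1) ∨ ¬(x0 ∧ T)) ∧ ¬¬¬F
  [1] ((¬x0 ∨ ¬x1) ∨ ¬(x0 ∧ T)) ∧ ¬¬¬F
  [2] ((¬x0 ∨ ¬x1) ∨ (¬x0 ∨ ¬T)) ∧ ¬¬¬F
  [3] ((¬x0 ∨ ¬x1) ∨ (¬x0 ∨ F)) ∧ ¬¬¬F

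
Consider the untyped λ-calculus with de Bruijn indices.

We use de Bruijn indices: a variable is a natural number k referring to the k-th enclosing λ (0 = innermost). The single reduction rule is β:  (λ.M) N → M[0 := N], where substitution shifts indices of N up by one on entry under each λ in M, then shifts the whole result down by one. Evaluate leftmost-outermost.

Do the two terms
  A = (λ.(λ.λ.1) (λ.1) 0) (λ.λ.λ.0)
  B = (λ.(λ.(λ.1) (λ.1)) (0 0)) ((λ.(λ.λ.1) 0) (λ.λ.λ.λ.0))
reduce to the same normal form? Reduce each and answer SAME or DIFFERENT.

Answer: SAME — A ⇓ λ.λ.λ.λ.0, B ⇓ λ.λ.λ.λ.0

Reduction:
Term A:
  start: (λ.(λ.λ.1) (λ.1) 0) (λ.λ.λ.0)
  step 1: (λ.λ.1) (λ.λ.λ.λ.0) (λ.λ.λ.0)
  step 2: (λ.λ.λ.λ.λ.0) (λ.λ.λ.0)
  step 3: λ.λ.λ.λ.0

Term B:
  start: (λ.(λ.(λ.1) (λ.1)) (0 0)) ((λ.(λ.λ.1) 0) (λ.λ.λ.λ.0))
  step 1: (λ.(λ.1) (λ.1)) ((λ.(λ.λ.1) 0) (λ.λ.λ.λ.0) ((λ.(λ.λ.1) 0) (λ.λ.λ.λ.0)))
  step 2: (λ.(λ.(λ.λ.1) 0) (λ.λ.λ.λ.0) ((λ.(λ.λ.1) 0) (λ.λ.λ.λ.0))) (λ.(λ.(λ.λ.1) 0) (λ.λ.λ.λ.0) ((λ.(λ.λ.1) 0) (λ.λ.λ.λ.0)))
  step 3: (λ.(λ.λ.1) 0) (λ.λ.λ.λ.0) ((λ.(λ.λ.1) 0) (λ.λ.λ.λ.0))
  step 4: (λ.λ.1) (λ.λ.λ.λ.0) ((λ.(λ.λ.1) 0) (λ.λ.λ.λ.0))
  step 5: (λ.λ.λ.λ.λ.0) ((λ.(λ.λ.1) 0) (λ.λ.λ.λ.0))
  step 6: λ.λ.λ.λ.0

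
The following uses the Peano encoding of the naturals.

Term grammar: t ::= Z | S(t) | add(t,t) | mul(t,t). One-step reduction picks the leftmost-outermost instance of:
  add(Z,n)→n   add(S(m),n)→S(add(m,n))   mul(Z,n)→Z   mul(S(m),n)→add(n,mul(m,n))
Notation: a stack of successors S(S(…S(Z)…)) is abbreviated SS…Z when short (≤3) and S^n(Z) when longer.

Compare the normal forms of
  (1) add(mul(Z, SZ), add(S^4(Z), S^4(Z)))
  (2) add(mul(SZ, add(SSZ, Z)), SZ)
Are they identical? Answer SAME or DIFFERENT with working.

Term A:
  start: add(mul(Z, SZ), add(S^4(Z), S^4(Z)))
  [1] add(Z, add(S^4(Z), S^4(Z)))
  [2] add(S^4(Z), S^4(Z))
  [3] S(add(SSSZ, S^4(Z)))
  [4] S(S(add(SSZ, S^4(Z))))
  [5] S(S(S(add(SZ, S^4(Z)))))
  [6] S(S(S(S(add(Z, S^4(Z))))))
  [7] S^8(Z)

Term B:
  start: add(mul(SZ, add(SSZ, Z)), SZ)
  [1] add(add(add(SSZ, Z), mul(Z, add(SSZ, Z))), SZ)
  [2] add(add(S(add(SZ, Z)), mul(Z, add(SSZ, Z))), SZ)
  [3] add(S(add(add(SZ, Z), mul(Z, add(SSZ, Z)))), SZ)
  [4] S(add(add(add(SZ, Z), mul(Z, add(SSZ, Z))), SZ))
  [5] S(add(add(S(add(Z, Z)), mul(Z, add(SSZ, Z))), SZ))
  [6] S(add(S(add(add(Z, Z), mul(Z, add(SSZ, Z)))), SZ))
  [7] S(S(add(add(add(Z, Z), mul(Z, add(SSZ, Z))), SZ)))
  [8] S(S(add(add(Z, mul(Z, add(SSZ, Z))), SZ)))
  [9] S(S(add(mul(Z, add(SSZ, Z)), SZ)))
  [10] S(S(add(Z, SZ)))
  [11] SSSZ

Answer: DIFFERENT — A ⇓ S^8(Z), B ⇓ SSSZ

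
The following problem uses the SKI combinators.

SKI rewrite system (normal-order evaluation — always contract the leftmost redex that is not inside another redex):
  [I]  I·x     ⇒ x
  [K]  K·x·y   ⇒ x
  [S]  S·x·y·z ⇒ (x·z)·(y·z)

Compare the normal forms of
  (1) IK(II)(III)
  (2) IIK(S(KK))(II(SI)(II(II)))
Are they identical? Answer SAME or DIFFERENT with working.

Term A:
  start: IK(II)(III)
  [1] K(II)(III)
  [2] II
  [3] I

Term B:
  start: IIK(S(KK))(II(SI)(II(II)))
  [1] IK(S(KK))(II(SI)(II(II)))
  [2] K(S(KK))(II(SI)(II(II)))
  [3] S(KK)

Answer: DIFFERENT — A ⇓ I, B ⇓ S(KK)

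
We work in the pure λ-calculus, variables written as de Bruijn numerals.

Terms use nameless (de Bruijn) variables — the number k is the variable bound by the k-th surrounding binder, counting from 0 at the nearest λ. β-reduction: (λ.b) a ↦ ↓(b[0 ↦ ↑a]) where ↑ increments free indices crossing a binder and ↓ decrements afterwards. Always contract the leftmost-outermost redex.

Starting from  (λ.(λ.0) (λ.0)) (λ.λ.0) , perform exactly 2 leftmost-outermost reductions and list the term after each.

Answer: after 2 steps: λ.0

Working:
  start: (λ.(λ.0) (λ.0)) (λ.λ.0)
  [1] (λ.0) (λ.0)
  [2] λ.0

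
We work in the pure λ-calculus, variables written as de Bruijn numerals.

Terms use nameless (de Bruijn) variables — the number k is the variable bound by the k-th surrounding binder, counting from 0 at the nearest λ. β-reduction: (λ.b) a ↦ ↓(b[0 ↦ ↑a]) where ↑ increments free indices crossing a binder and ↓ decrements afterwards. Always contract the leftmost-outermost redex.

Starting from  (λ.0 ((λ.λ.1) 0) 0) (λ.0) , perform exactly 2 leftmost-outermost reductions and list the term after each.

  start: (λ.0 ((λ.λ.1) 0) 0) (λ.0)
  [1] (λ.0) ((λ.λ.1) (λ.0)) (λ.0)
  [2] (λ.λ.1) (λ.0) (λ.0)

Answer: after 2 steps: (λ.λ.1) (λ.0) (λ.0)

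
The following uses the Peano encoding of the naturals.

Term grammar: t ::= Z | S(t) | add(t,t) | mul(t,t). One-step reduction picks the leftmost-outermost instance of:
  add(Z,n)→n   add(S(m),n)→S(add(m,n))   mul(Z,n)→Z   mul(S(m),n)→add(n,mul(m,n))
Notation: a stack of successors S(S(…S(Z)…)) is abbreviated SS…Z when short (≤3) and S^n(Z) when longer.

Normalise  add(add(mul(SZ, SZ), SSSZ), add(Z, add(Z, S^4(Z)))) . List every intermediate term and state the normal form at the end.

  start: add(add(mul(SZ, SZ), SSSZ), add(Z, add(Z, S^4(Z))))
  →1  add(add(add(SZ, mul(Z, SZ)), SSSZ), add(Z, add(Z, S^4(Z))))
  →2  add(add(S(add(Z, mul(Z, SZ))), SSSZ), add(Z, add(Z, S^4(Z))))
  →3  add(S(add(add(Z, mul(Z, SZ)), SSSZ)), add(Z, add(Z, S^4(Z))))
  →4  S(add(add(add(Z, mul(Z, SZ)), SSSZ), add(Z, add(Z, S^4(Z)))))
  →5  S(add(add(mul(Z, SZ), SSSZ), add(Z, add(Z, S^4(Z)))))
  →6  S(add(add(Z, SSSZ), add(Z, add(Z, S^4(Z)))))
  →7  S(add(SSSZ, add(Z, add(Z, S^4(Z)))))
  →8  S(S(add(SSZ, add(Z, add(Z, S^4(Z))))))
  →9  S(S(S(add(SZ, add(Z, add(Z, S^4(Z)))))))
  →10  S(S(S(S(add(Z, add(Z, add(Z, S^4(Z))))))))
  →11  S(S(S(S(add(Z, add(Z, S^4(Z)))))))
  →12  S(S(S(S(add(Z, S^4(Z))))))
  →13  S^8(Z)

Answer: normal form = S^8(Z)  (in 13 steps)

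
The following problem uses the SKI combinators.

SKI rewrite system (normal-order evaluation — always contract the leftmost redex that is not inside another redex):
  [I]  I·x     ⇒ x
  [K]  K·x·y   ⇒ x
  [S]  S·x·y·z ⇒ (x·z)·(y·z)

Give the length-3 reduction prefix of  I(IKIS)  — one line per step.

  start: I(IKIS)
  →1  IKIS
  →2  KIS
  →3  I

Answer: after 3 steps: I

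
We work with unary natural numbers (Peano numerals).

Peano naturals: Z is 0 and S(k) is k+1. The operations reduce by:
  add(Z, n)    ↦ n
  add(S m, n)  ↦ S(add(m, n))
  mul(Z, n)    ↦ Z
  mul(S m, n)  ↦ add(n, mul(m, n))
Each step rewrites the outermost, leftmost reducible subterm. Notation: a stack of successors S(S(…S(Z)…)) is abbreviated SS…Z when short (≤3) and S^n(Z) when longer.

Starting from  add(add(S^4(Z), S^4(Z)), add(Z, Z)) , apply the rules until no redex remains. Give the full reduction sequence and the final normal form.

Answer: normal form = S^8(Z)  (in 15 steps)

Working:
  start: add(add(S^4(Z), S^4(Z)), add(Z, Z))
  [1] add(S(add(SSSZ, S^4(Z))), add(Z, Z))
  [2] S(add(add(SSSZ, S^4(Z)), add(Z, Z)))
  [3] S(add(S(add(SSZ, S^4(Z))), add(Z, Z)))
  [4] S(S(add(add(SSZ, S^4(Z)), add(Z, Z))))
  [5] S(S(add(S(add(SZ, S^4(Z))), add(Z, Z))))
  [6] S(S(S(add(add(SZ, S^4(Z)), add(Z, Z)))))
  [7] S(S(S(add(S(add(Z, S^4(Z))), add(Z, Z)))))
  [8] S(S(S(S(add(add(Z, S^4(Z)), add(Z, Z))))))
  [9] S(S(S(S(add(S^4(Z), add(Z, Z))))))
  [10] S(S(S(S(S(add(SSSZ, add(Z, Z)))))))
  [11] S(S(S(S(S(S(add(SSZ, add(Z, Z))))))))
  [12] S(S(S(S(S(S(S(add(SZ, add(Z, Z)))))))))
  [13] S(S(S(S(S(S(S(S(add(Z, add(Z, Z))))))))))
  [14] S(S(S(S(S(S(S(S(add(Z, Z)))))))))
  [15] S^8(Z)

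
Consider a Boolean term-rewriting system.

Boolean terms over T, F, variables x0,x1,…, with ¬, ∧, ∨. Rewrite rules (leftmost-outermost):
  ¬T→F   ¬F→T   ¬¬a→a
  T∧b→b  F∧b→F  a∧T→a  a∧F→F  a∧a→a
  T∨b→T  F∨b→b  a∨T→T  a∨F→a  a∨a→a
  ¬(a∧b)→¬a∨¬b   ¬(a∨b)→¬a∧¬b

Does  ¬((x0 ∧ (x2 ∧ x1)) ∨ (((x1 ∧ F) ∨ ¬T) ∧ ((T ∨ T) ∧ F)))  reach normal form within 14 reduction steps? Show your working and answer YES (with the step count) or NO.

  start: ¬((x0 ∧ (x2 ∧ x1)) ∨ (((x1 ∧ F) ∨ ¬T) ∧ ((T ∨ T) ∧ F)))
  step 1: ¬(x0 ∧ (x2 ∧ x1)) ∧ ¬(((x1 ∧ F) ∨ ¬T) ∧ ((T ∨ T) ∧ F))
  step 2: (¬x0 ∨ ¬(x2 ∧ x1)) ∧ ¬(((x1 ∧ F) ∨ ¬T) ∧ ((T ∨ T) ∧ F))
  step 3: (¬x0 ∨ (¬x2 ∨ ¬x1)) ∧ ¬(((x1 ∧ F) ∨ ¬T) ∧ ((T ∨ T) ∧ F))
  step 4: (¬x0 ∨ (¬x2 ∨ ¬x1)) ∧ (¬((x1 ∧ F) ∨ ¬T) ∨ ¬((T ∨ T) ∧ F))
  step 5: (¬x0 ∨ (¬x2 ∨ ¬x1)) ∧ ((¬(x1 ∧ F) ∧ ¬¬T) ∨ ¬((T ∨ T) ∧ F))
  step 6: (¬x0 ∨ (¬x2 ∨ ¬x1)) ∧ (((¬x1 ∨ ¬F) ∧ ¬¬T) ∨ ¬((T ∨ T) ∧ F))
  step 7: (¬x0 ∨ (¬x2 ∨ ¬x1)) ∧ (((¬x1 ∨ T) ∧ ¬¬T) ∨ ¬((T ∨ T) ∧ F))
  step 8: (¬x0 ∨ (¬x2 ∨ ¬x1)) ∧ ((T ∧ ¬¬T) ∨ ¬((T ∨ T) ∧ F))
  step 9: (¬x0 ∨ (¬x2 ∨ ¬x1)) ∧ (¬¬T ∨ ¬((T ∨ T) ∧ F))
  step 10: (¬x0 ∨ (¬x2 ∨ ¬x1)) ∧ (T ∨ ¬((T ∨ T) ∧ F))
  step 11: (¬x0 ∨ (¬x2 ∨ ¬x1)) ∧ T
  step 12: ¬x0 ∨ (¬x2 ∨ ¬x1)

Answer: YES — reaches normal form ¬x0 ∨ (¬x2 ∨ ¬x1) in 12 ≤ 14 steps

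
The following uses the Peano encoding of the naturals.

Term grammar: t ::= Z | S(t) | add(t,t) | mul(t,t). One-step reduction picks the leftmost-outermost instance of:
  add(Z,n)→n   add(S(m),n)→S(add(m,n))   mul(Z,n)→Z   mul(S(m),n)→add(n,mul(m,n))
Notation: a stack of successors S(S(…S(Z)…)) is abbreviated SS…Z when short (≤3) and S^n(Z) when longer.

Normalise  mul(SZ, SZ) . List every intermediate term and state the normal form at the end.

  start: mul(SZ, SZ)
  →1  add(SZ, mul(Z, SZ))
  →2  S(add(Z, mul(Z, SZ)))
  →3  S(mul(Z, SZ))
  →4  SZ

Answer: normal form = SZ  (in 4 steps)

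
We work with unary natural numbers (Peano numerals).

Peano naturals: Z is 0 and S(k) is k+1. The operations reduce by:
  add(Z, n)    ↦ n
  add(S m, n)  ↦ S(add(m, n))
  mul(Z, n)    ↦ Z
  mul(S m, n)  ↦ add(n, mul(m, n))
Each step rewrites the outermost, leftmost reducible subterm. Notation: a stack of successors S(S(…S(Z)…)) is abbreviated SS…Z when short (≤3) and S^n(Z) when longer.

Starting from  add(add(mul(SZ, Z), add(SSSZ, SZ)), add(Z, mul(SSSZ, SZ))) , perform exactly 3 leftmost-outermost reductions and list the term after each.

Answer: after 3 steps: add(add(Z, add(SSSZ, SZ)), add(Z, mul(SSSZ, SZ)))

Reduction:
  start: add(add(mul(SZ, Z), add(SSSZ, SZ)), add(Z, mul(SSSZ, SZ)))
  →1  add(add(add(Z, mul(Z, Z)), add(SSSZ, SZ)), add(Z, mul(SSSZ, SZ)))
  →2  add(add(mul(Z, Z), add(SSSZ, SZ)), add(Z, mul(SSSZ, SZ)))
  →3  add(add(Z, add(SSSZ, SZ)), add(Z, mul(SSSZ, SZ)))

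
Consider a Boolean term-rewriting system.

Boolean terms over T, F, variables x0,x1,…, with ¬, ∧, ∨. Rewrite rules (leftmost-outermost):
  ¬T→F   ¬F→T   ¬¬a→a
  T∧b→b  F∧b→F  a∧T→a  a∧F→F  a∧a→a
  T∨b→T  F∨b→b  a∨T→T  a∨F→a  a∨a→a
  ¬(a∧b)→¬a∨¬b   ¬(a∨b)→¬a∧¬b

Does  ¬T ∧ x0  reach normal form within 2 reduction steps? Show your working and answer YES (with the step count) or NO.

Answer: YES — reaches normal form F in 2 ≤ 2 steps

Working:
  start: ¬T ∧ x0
  step 1: F ∧ x0
  step 2: F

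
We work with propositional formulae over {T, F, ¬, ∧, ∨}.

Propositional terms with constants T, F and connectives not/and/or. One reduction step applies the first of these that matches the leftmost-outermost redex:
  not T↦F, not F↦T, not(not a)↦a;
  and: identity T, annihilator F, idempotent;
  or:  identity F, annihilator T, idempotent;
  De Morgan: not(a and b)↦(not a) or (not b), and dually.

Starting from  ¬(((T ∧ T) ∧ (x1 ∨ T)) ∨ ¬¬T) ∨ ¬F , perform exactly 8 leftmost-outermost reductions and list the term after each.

Answer: after 8 steps: ((¬x1 ∧ F) ∧ ¬¬¬T) ∨ ¬F

Working:
  start: ¬(((T ∧ T) ∧ (x1 ∨ T)) ∨ ¬¬T) ∨ ¬F
  [1] (¬((T ∧ T) ∧ (x1 ∨ T)) ∧ ¬¬¬T) ∨ ¬F
  [2] ((¬(T ∧ T) ∨ ¬(x1 ∨ T)) ∧ ¬¬¬T) ∨ ¬F
  [3] (((¬T ∨ ¬T) ∨ ¬(x1 ∨ T)) ∧ ¬¬¬T) ∨ ¬F
  [4] ((¬T ∨ ¬(x1 ∨ T)) ∧ ¬¬¬T) ∨ ¬F
  [5] ((F ∨ ¬(x1 ∨ T)) ∧ ¬¬¬T) ∨ ¬F
  [6] (¬(x1 ∨ T) ∧ ¬¬¬T) ∨ ¬F
  [7] ((¬x1 ∧ ¬T) ∧ ¬¬¬T) ∨ ¬F
  [8] ((¬x1 ∧ F) ∧ ¬¬¬T) ∨ ¬F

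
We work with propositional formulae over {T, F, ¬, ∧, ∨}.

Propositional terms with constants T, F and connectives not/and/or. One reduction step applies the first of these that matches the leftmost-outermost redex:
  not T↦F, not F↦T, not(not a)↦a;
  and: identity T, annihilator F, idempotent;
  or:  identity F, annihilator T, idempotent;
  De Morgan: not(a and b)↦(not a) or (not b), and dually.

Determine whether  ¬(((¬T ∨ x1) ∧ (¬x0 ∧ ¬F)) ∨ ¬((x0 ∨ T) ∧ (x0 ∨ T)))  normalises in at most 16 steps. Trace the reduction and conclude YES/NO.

  start: ¬(((¬T ∨ x1) ∧ (¬x0 ∧ ¬F)) ∨ ¬((x0 ∨ T) ∧ (x0 ∨ T)))
  step 1: ¬((¬T ∨ x1) ∧ (¬x0 ∧ ¬F)) ∧ ¬¬((x0 ∨ T) ∧ (x0 ∨ T))
  step 2: (¬(¬T ∨ x1) ∨ ¬(¬x0 ∧ ¬F)) ∧ ¬¬((x0 ∨ T) ∧ (x0 ∨ T))
  step 3: ((¬¬T ∧ ¬x1) ∨ ¬(¬x0 ∧ ¬F)) ∧ ¬¬((x0 ∨ T) ∧ (x0 ∨ T))
  step 4: ((T ∧ ¬x1) ∨ ¬(¬x0 ∧ ¬F)) ∧ ¬¬((x0 ∨ T) ∧ (x0 ∨ T))
  step 5: (¬x1 ∨ ¬(¬x0 ∧ ¬F)) ∧ ¬¬((x0 ∨ T) ∧ (x0 ∨ T))
  step 6: (¬x1 ∨ (¬¬x0 ∨ ¬¬F)) ∧ ¬¬((x0 ∨ T) ∧ (x0 ∨ T))
  step 7: (¬x1 ∨ (x0 ∨ ¬¬F)) ∧ ¬¬((x0 ∨ T) ∧ (x0 ∨ T))
  step 8: (¬x1 ∨ (x0 ∨ F)) ∧ ¬¬((x0 ∨ T) ∧ (x0 ∨ T))
  step 9: (¬x1 ∨ x0) ∧ ¬¬((x0 ∨ T) ∧ (x0 ∨ T))
  step 10: (¬x1 ∨ x0) ∧ ((x0 ∨ T) ∧ (x0 ∨ T))
  step 11: (¬x1 ∨ x0) ∧ (x0 ∨ T)
  step 12: (¬x1 ∨ x0) ∧ T
  step 13: ¬x1 ∨ x0

Answer: YES — reaches normal form ¬x1 ∨ x0 in 13 ≤ 16 steps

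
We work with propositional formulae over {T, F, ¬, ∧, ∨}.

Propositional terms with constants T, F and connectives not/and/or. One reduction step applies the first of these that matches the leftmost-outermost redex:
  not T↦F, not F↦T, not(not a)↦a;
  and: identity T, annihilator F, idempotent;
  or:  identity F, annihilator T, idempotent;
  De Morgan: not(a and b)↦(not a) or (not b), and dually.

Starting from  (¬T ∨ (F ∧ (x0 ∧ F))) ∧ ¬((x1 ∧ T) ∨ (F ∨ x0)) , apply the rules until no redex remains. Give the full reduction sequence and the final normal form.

Answer: normal form = F  (in 4 steps)

Reduction:
  start: (¬T ∨ (F ∧ (x0 ∧ F))) ∧ ¬((x1 ∧ T) ∨ (F ∨ x0))
  [1] (F ∨ (F ∧ (x0 ∧ F))) ∧ ¬((x1 ∧ T) ∨ (F ∨ x0))
  [2] (F ∧ (x0 ∧ F)) ∧ ¬((x1 ∧ T) ∨ (F ∨ x0))
  [3] F ∧ ¬((x1 ∧ T) ∨ (F ∨ x0))
  [4] F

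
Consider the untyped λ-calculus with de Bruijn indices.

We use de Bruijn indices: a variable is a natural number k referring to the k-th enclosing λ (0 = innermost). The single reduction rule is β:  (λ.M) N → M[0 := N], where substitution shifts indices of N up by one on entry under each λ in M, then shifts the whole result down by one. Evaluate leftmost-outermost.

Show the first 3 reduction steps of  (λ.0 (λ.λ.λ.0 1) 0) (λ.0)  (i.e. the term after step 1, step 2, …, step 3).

  start: (λ.0 (λ.λ.λ.0 1) 0) (λ.0)
  →1  (λ.0) (λ.λ.λ.0 1) (λ.0)
  →2  (λ.λ.λ.0 1) (λ.0)
  →3  λ.λ.0 1

Answer: after 3 steps: λ.λ.0 1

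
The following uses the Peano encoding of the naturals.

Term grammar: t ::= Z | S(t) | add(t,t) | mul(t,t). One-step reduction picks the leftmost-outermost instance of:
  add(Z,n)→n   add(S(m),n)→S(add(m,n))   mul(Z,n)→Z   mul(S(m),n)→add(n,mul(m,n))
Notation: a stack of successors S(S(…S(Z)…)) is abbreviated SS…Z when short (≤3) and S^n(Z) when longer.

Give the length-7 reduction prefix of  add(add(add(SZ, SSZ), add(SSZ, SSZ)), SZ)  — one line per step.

  start: add(add(add(SZ, SSZ), add(SSZ, SSZ)), SZ)
  [1] add(add(S(add(Z, SSZ)), add(SSZ, SSZ)), SZ)
  [2] add(S(add(add(Z, SSZ), add(SSZ, SSZ))), SZ)
  [3] S(add(add(add(Z, SSZ), add(SSZ, SSZ)), SZ))
  [4] S(add(add(SSZ, add(SSZ, SSZ)), SZ))
  [5] S(add(S(add(SZ, add(SSZ, SSZ))), SZ))
  [6] S(S(add(add(SZ, add(SSZ, SSZ)), SZ)))
  [7] S(S(add(S(add(Z, add(SSZ, SSZ))), SZ)))

Answer: after 7 steps: S(S(add(S(add(Z, add(SSZ, SSZ))), SZ)))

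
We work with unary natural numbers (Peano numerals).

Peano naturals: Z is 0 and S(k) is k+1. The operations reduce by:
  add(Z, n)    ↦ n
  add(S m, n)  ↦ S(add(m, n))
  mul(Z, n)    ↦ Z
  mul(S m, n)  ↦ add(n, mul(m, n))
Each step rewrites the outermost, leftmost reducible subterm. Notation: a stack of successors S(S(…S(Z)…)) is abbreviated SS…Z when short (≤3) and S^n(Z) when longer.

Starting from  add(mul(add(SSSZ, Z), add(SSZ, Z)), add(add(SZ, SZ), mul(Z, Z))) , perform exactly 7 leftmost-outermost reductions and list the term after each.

  start: add(mul(add(SSSZ, Z), add(SSZ, Z)), add(add(SZ, SZ), mul(Z, Z)))
  [1] add(mul(S(add(SSZ, Z)), add(SSZ, Z)), add(add(SZ, SZ), mul(Z, Z)))
  [2] add(add(add(SSZ, Z), mul(add(SSZ, Z), add(SSZ, Z))), add(add(SZ, SZ), mul(Z, Z)))
  [3] add(add(S(add(SZ, Z)), mul(add(SSZ, Z), add(SSZ, Z))), add(add(SZ, SZ), mul(Z, Z)))
  [4] add(S(add(add(SZ, Z), mul(add(SSZ, Z), add(SSZ, Z)))), add(add(SZ, SZ), mul(Z, Z)))
  [5] S(add(add(add(SZ, Z), mul(add(SSZ, Z), add(SSZ, Z))), add(add(SZ, SZ), mul(Z, Z))))
  [6] S(add(add(S(add(Z, Z)), mul(add(SSZ, Z), add(SSZ, Z))), add(add(SZ, SZ), mul(Z, Z))))
  [7] S(add(S(add(add(Z, Z), mul(add(SSZ, Z), add(SSZ, Z)))), add(add(SZ, SZ), mul(Z, Z))))

Answer: after 7 steps: S(add(S(add(add(Z, Z), mul(add(SSZ, Z), add(SSZ, Z)))), add(add(SZ, SZ), mul(Z, Z))))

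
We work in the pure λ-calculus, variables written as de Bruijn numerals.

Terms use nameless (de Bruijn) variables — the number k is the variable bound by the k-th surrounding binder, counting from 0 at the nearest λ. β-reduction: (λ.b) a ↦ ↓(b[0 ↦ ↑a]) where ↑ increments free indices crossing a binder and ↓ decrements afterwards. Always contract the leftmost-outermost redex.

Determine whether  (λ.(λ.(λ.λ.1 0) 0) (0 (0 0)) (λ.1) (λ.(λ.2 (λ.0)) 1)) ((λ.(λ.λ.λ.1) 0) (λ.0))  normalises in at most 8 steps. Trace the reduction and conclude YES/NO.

Answer: NO — after 8 steps the term is (λ.(λ.λ.λ.1) 0) (λ.0) ((λ.(λ.λ.λ.1) 0) (λ.0)) (λ.(λ.(λ.(λ.λ.λ.1) 0) (λ.0) (λ.0)) ((λ.(λ.λ.λ.1) 0) (λ.0))), not yet normal

Derivation:
  start: (λ.(λ.(λ.λ.1 0) 0) (0 (0 0)) (λ.1) (λ.(λ.2 (λ.0)) 1)) ((λ.(λ.λ.λ.1) 0) (λ.0))
  [1] (λ.(λ.λ.1 0) 0) ((λ.(λ.λ.λ.1) 0) (λ.0) ((λ.(λ.λ.λ.1) 0) (λ.0) ((λ.(λ.λ.λ.1) 0) (λ.0)))) (λ.(λ.(λ.λ.λ.1) 0) (λ.0)) (λ.(λ.(λ.(λ.λ.λ.1) 0) (λ.0) (λ.0)) ((λ.(λ.λ.λ.1) 0) (λ.0)))
  [2] (λ.λ.1 0) ((λ.(λ.λ.λ.1) 0) (λ.0) ((λ.(λ.λ.λ.1) 0) (λ.0) ((λ.(λ.λ.λ.1) 0) (λ.0)))) (λ.(λ.(λ.λ.λ.1) 0) (λ.0)) (λ.(λ.(λ.(λ.λ.λ.1) 0) (λ.0) (λ.0)) ((λ.(λ.λ.λ.1) 0) (λ.0)))
  [3] (λ.(λ.(λ.λ.λ.1) 0) (λ.0) ((λ.(λ.λ.λ.1) 0) (λ.0) ((λ.(λ.λ.λ.1) 0) (λ.0))) 0) (λ.(λ.(λ.λ.λ.1) 0) (λ.0)) (λ.(λ.(λ.(λ.λ.λ.1) 0) (λ.0) (λ.0)) ((λ.(λ.λ.λ.1) 0) (λ.0)))
  [4] (λ.(λ.λ.λ.1) 0) (λ.0) ((λ.(λ.λ.λ.1) 0) (λ.0) ((λ.(λ.λ.λ.1) 0) (λ.0))) (λ.(λ.(λ.λ.λ.1) 0) (λ.0)) (λ.(λ.(λ.(λ.λ.λ.1) 0) (λ.0) (λ.0)) ((λ.(λ.λ.λ.1) 0) (λ.0)))
  [5] (λ.λ.λ.1) (λ.0) ((λ.(λ.λ.λ.1) 0) (λ.0) ((λ.(λ.λ.λ.1) 0) (λ.0))) (λ.(λ.(λ.λ.λ.1) 0) (λ.0)) (λ.(λ.(λ.(λ.λ.λ.1) 0) (λ.0) (λ.0)) ((λ.(λ.λ.λ.1) 0) (λ.0)))
  [6] (λ.λ.1) ((λ.(λ.λ.λ.1) 0) (λ.0) ((λ.(λ.λ.λ.1) 0) (λ.0))) (λ.(λ.(λ.λ.λ.1) 0) (λ.0)) (λ.(λ.(λ.(λ.λ.λ.1) 0) (λ.0) (λ.0)) ((λ.(λ.λ.λ.1) 0) (λ.0)))
  [7] (λ.(λ.(λ.λ.λ.1) 0) (λ.0) ((λ.(λ.λ.λ.1) 0) (λ.0))) (λ.(λ.(λ.λ.λ.1) 0) (λ.0)) (λ.(λ.(λ.(λ.λ.λ.1) 0) (λ.0) (λ.0)) ((λ.(λ.λ.λ.1) 0) (λ.0)))
  [8] (λ.(λ.λ.λ.1) 0) (λ.0) ((λ.(λ.λ.λ.1) 0) (λ.0)) (λ.(λ.(λ.(λ.λ.λ.1) 0) (λ.0) (λ.0)) ((λ.(λ.λ.λ.1) 0) (λ.0)))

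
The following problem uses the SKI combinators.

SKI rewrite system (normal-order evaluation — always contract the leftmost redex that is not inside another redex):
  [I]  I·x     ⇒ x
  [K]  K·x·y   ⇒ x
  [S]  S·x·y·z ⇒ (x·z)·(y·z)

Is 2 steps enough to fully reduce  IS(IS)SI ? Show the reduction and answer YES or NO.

  start: IS(IS)SI
  step 1: S(IS)SI
  step 2: ISI(SI)

Answer: NO — after 2 steps the term is ISI(SI), not yet normal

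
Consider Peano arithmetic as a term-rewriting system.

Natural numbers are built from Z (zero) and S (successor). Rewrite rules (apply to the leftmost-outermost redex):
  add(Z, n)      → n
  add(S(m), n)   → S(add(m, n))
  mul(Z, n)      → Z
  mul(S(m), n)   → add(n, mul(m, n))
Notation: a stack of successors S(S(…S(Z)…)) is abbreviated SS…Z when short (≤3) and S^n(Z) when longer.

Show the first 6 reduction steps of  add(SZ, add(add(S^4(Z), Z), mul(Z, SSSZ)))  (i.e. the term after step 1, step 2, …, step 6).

Answer: after 6 steps: S(S(S(add(add(SSZ, Z), mul(Z, SSSZ)))))

Derivation:
  start: add(SZ, add(add(S^4(Z), Z), mul(Z, SSSZ)))
  step 1: S(add(Z, add(add(S^4(Z), Z), mul(Z, SSSZ))))
  step 2: S(add(add(S^4(Z), Z), mul(Z, SSSZ)))
  step 3: S(add(S(add(SSSZ, Z)), mul(Z, SSSZ)))
  step 4: S(S(add(add(SSSZ, Z), mul(Z, SSSZ))))
  step 5: S(S(add(S(add(SSZ, Z)), mul(Z, SSSZ))))
  step 6: S(S(S(add(add(SSZ, Z), mul(Z, SSSZ)))))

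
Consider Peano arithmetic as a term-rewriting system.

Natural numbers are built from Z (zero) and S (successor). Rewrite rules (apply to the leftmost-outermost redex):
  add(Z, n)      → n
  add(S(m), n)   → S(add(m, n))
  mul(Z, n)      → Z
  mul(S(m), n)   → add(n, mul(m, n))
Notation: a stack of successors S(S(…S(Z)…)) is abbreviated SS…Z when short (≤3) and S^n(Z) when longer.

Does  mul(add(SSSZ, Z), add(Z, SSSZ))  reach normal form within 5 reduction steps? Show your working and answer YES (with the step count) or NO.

Answer: NO — after 5 steps the term is S(S(add(SZ, mul(add(SSZ, Z), add(Z, SSSZ))))), not yet normal

Reduction:
  start: mul(add(SSSZ, Z), add(Z, SSSZ))
  [1] mul(S(add(SSZ, Z)), add(Z, SSSZ))
  [2] add(add(Z, SSSZ), mul(add(SSZ, Z), add(Z, SSSZ)))
  [3] add(SSSZ, mul(add(SSZ, Z), add(Z, SSSZ)))
  [4] S(add(SSZ, mul(add(SSZ, Z), add(Z, SSSZ))))
  [5] S(S(add(SZ, mul(add(SSZ, Z), add(Z, SSSZ)))))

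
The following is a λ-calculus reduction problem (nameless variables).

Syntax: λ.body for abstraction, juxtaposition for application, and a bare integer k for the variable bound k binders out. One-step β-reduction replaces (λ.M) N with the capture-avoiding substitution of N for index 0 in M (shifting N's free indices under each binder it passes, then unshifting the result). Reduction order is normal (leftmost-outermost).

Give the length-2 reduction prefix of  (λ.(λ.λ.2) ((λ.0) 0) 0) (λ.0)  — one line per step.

  start: (λ.(λ.λ.2) ((λ.0) 0) 0) (λ.0)
  step 1: (λ.λ.λ.0) ((λ.0) (λ.0)) (λ.0)
  step 2: (λ.λ.0) (λ.0)

Answer: after 2 steps: (λ.λ.0) (λ.0)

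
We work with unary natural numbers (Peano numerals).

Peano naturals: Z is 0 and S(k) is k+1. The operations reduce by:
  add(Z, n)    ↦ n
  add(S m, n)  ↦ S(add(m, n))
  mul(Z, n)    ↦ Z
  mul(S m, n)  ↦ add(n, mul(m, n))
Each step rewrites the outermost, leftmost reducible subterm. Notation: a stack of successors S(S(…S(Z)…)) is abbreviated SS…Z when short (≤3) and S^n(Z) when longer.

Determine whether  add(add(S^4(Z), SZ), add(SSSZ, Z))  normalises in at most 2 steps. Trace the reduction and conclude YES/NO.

Answer: NO — after 2 steps the term is S(add(add(SSSZ, SZ), add(SSSZ, Z))), not yet normal

Reduction:
  start: add(add(S^4(Z), SZ), add(SSSZ, Z))
  →1  add(S(add(SSSZ, SZ)), add(SSSZ, Z))
  →2  S(add(add(SSSZ, SZ), add(SSSZ, Z)))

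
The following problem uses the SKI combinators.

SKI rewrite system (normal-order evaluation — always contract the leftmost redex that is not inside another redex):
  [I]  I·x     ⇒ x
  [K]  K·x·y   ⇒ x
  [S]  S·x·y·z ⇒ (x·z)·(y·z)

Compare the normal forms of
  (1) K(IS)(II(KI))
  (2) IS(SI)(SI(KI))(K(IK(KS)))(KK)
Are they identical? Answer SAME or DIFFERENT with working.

Answer: SAME — A ⇓ S, B ⇓ S

Reduction:
Term A:
  start: K(IS)(II(KI))
  step 1: IS
  step 2: S

Term B:
  start: IS(SI)(SI(KI))(K(IK(KS)))(KK)
  step 1: S(SI)(SI(KI))(K(IK(KS)))(KK)
  step 2: SI(K(IK(KS)))(SI(KI)(K(IK(KS))))(KK)
  step 3: I(SI(KI)(K(IK(KS))))(K(IK(KS))(SI(KI)(K(IK(KS)))))(KK)
  step 4: SI(KI)(K(IK(KS)))(K(IK(KS))(SI(KI)(K(IK(KS)))))(KK)
  step 5: I(K(IK(KS)))(KI(K(IK(KS))))(K(IK(KS))(SI(KI)(K(IK(KS)))))(KK)
  step 6: K(IK(KS))(KI(K(IK(KS))))(K(IK(KS))(SI(KI)(K(IK(KS)))))(KK)
  step 7: IK(KS)(K(IK(KS))(SI(KI)(K(IK(KS)))))(KK)
  step 8: K(KS)(K(IK(KS))(SI(KI)(K(IK(KS)))))(KK)
  step 9: KS(KK)
  step 10: S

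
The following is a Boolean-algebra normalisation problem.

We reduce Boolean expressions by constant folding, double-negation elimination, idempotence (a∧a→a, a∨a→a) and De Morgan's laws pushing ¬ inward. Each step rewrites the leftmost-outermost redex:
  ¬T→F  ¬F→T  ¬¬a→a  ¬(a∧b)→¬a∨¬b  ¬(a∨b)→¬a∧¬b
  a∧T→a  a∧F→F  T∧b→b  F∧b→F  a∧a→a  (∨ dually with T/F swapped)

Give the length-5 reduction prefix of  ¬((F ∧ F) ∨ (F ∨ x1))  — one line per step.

Answer: after 5 steps: ¬(F ∨ x1)

Derivation:
  start: ¬((F ∧ F) ∨ (F ∨ x1))
  [1] ¬(F ∧ F) ∧ ¬(F ∨ x1)
  [2] (¬F ∨ ¬F) ∧ ¬(F ∨ x1)
  [3] ¬F ∧ ¬(F ∨ x1)
  [4] T ∧ ¬(F ∨ x1)
  [5] ¬(F ∨ x1)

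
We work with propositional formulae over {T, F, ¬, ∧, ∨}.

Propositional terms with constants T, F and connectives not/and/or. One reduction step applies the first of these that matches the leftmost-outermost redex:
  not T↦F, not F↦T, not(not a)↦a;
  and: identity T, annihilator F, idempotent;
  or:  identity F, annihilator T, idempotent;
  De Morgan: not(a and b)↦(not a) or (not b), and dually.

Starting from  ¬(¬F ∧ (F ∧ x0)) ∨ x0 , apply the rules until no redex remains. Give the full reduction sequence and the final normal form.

  start: ¬(¬F ∧ (F ∧ x0)) ∨ x0
  step 1: (¬¬F ∨ ¬(F ∧ x0)) ∨ x0
  step 2: (F ∨ ¬(F ∧ x0)) ∨ x0
  step 3: ¬(F ∧ x0) ∨ x0
  step 4: (¬F ∨ ¬x0) ∨ x0
  step 5: (T ∨ ¬x0) ∨ x0
  step 6: T ∨ x0
  step 7: T

Answer: normal form = T  (in 7 steps)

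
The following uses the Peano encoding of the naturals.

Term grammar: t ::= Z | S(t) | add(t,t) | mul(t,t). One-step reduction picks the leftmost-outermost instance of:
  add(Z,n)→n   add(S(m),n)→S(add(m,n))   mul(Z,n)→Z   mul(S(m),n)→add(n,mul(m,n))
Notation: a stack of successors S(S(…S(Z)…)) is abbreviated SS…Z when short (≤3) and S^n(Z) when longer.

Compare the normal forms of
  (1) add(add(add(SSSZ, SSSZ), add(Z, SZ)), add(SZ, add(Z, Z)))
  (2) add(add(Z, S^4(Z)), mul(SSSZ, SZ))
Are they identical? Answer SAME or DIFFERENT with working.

Term A:
  start: add(add(add(SSSZ, SSSZ), add(Z, SZ)), add(SZ, add(Z, Z)))
  [1] add(add(S(add(SSZ, SSSZ)), add(Z, SZ)), add(SZ, add(Z, Z)))
  [2] add(S(add(add(SSZ, SSSZ), add(Z, SZ))), add(SZ, add(Z, Z)))
  [3] S(add(add(add(SSZ, SSSZ), add(Z, SZ)), add(SZ, add(Z, Z))))
  [4] S(add(add(S(add(SZ, SSSZ)), add(Z, SZ)), add(SZ, add(Z, Z))))
  [5] S(add(S(add(add(SZ, SSSZ), add(Z, SZ))), add(SZ, add(Z, Z))))
  [6] S(S(add(add(add(SZ, SSSZ), add(Z, SZ)), add(SZ, add(Z, Z)))))
  [7] S(S(add(add(S(add(Z, SSSZ)), add(Z, SZ)), add(SZ, add(Z, Z)))))
  [8] S(S(add(S(add(add(Z, SSSZ), add(Z, SZ))), add(SZ, add(Z, Z)))))
  [9] S(S(S(add(add(add(Z, SSSZ), add(Z, SZ)), add(SZ, add(Z, Z))))))
  [10] S(S(S(add(add(SSSZ, add(Z, SZ)), add(SZ, add(Z, Z))))))
  [11] S(S(S(add(S(add(SSZ, add(Z, SZ))), add(SZ, add(Z, Z))))))
  [12] S(S(S(S(add(add(SSZ, add(Z, SZ)), add(SZ, add(Z, Z)))))))
  [13] S(S(S(S(add(S(add(SZ, add(Z, SZ))), add(SZ, add(Z, Z)))))))
  [14] S(S(S(S(S(add(add(SZ, add(Z, SZ)), add(SZ, add(Z, Z))))))))
  [15] S(S(S(S(S(add(S(add(Z, add(Z, SZ))), add(SZ, add(Z, Z))))))))
  [16] S(S(S(S(S(S(add(add(Z, add(Z, SZ)), add(SZ, add(Z, Z)))))))))
  [17] S(S(S(S(S(S(add(add(Z, SZ), add(SZ, add(Z, Z)))))))))
  [18] S(S(S(S(S(S(add(SZ, add(SZ, add(Z, Z)))))))))
  [19] S(S(S(S(S(S(S(add(Z, add(SZ, add(Z, Z))))))))))
  [20] S(S(S(S(S(S(S(add(SZ, add(Z, Z)))))))))
  [21] S(S(S(S(S(S(S(S(add(Z, add(Z, Z))))))))))
  [22] S(S(S(S(S(S(S(S(add(Z, Z)))))))))
  [23] S^8(Z)

Term B:
  start: add(add(Z, S^4(Z)), mul(SSSZ, SZ))
  [1] add(S^4(Z), mul(SSSZ, SZ))
  [2] S(add(SSSZ, mul(SSSZ, SZ)))
  [3] S(S(add(SSZ, mul(SSSZ, SZ))))
  [4] S(S(S(add(SZ, mul(SSSZ, SZ)))))
  [5] S(S(S(S(add(Z, mul(SSSZ, SZ))))))
  [6] S(S(S(S(mul(SSSZ, SZ)))))
  [7] S(S(S(S(add(SZ, mul(SSZ, SZ))))))
  [8] S(S(S(S(S(add(Z, mul(SSZ, SZ)))))))
  [9] S(S(S(S(S(mul(SSZ, SZ))))))
  [10] S(S(S(S(S(add(SZ, mul(SZ, SZ)))))))
  [11] S(S(S(S(S(S(add(Z, mul(SZ, SZ))))))))
  [12] S(S(S(S(S(S(mul(SZ, SZ)))))))
  [13] S(S(S(S(S(S(add(SZ, mul(Z, SZ))))))))
  [14] S(S(S(S(S(S(S(add(Z, mul(Z, SZ)))))))))
  [15] S(S(S(S(S(S(S(mul(Z, SZ))))))))
  [16] S^7(Z)

Answer: DIFFERENT — A ⇓ S^8(Z), B ⇓ S^7(Z)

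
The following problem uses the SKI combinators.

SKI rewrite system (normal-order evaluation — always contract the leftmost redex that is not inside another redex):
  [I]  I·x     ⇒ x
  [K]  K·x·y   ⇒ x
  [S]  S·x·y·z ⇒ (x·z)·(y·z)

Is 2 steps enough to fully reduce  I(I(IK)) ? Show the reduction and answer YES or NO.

  start: I(I(IK))
  [1] I(IK)
  [2] IK

Answer: NO — after 2 steps the term is IK, not yet normal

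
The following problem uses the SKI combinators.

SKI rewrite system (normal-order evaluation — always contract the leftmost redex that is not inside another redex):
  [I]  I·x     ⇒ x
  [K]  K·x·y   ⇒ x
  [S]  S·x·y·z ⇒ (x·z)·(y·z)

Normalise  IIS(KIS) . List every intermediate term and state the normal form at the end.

Answer: normal form = SI  (in 3 steps)

Derivation:
  start: IIS(KIS)
  [1] IS(KIS)
  [2] S(KIS)
  [3] SI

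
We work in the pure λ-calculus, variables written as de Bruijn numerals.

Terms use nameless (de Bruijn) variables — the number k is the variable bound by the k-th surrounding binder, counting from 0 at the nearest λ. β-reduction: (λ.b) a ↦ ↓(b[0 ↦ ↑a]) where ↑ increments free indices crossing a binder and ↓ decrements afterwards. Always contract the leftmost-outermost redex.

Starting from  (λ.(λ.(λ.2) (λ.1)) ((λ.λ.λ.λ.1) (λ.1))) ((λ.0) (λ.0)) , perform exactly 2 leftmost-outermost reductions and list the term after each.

  start: (λ.(λ.(λ.2) (λ.1)) ((λ.λ.λ.λ.1) (λ.1))) ((λ.0) (λ.0))
  step 1: (λ.(λ.(λ.0) (λ.0)) (λ.1)) ((λ.λ.λ.λ.1) (λ.(λ.0) (λ.0)))
  step 2: (λ.(λ.0) (λ.0)) (λ.(λ.λ.λ.λ.1) (λ.(λ.0) (λ.0)))

Answer: after 2 steps: (λ.(λ.0) (λ.0)) (λ.(λ.λ.λ.λ.1) (λ.(λ.0) (λ.0)))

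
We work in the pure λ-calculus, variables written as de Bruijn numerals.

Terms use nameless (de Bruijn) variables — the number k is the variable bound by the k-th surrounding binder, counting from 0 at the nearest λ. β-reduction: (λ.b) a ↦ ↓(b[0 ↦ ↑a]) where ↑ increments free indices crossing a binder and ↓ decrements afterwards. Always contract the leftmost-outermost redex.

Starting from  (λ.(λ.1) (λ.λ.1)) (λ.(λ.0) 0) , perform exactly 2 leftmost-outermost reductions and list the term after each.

  start: (λ.(λ.1) (λ.λ.1)) (λ.(λ.0) 0)
  step 1: (λ.λ.(λ.0) 0) (λ.λ.1)
  step 2: λ.(λ.0) 0

Answer: after 2 steps: λ.(λ.0) 0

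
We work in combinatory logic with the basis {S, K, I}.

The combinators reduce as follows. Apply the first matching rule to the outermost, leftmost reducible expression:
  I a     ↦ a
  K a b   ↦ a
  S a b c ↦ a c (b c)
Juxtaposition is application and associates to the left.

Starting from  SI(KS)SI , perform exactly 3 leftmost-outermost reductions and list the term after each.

  start: SI(KS)SI
  step 1: IS(KSS)I
  step 2: S(KSS)I
  step 3: SSI

Answer: after 3 steps: SSI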